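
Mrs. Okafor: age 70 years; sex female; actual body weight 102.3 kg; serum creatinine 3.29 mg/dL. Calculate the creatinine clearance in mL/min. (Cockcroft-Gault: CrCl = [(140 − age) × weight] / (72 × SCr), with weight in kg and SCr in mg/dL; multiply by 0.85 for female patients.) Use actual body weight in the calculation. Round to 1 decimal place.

CrCl = (140 − 70) × 102.3 / (72 × 3.29) × 0.85 = 7161.0 / 236.88 × 0.85 ≈ 25.7 mL/min

25.7 mL/min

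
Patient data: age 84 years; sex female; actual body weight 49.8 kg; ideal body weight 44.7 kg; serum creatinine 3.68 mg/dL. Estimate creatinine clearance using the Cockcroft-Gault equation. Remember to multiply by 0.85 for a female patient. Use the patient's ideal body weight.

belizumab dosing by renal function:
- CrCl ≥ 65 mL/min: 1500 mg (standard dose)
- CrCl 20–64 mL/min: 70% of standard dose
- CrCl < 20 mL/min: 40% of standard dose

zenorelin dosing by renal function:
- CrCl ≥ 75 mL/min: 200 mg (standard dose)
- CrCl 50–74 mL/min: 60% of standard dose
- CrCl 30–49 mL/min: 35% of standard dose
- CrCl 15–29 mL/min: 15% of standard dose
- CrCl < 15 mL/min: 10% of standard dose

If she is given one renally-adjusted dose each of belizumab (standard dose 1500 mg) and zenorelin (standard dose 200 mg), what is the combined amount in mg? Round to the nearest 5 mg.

620 mg

CrCl = (140 − 84) × 44.7 / (72 × 3.68) × 0.85 = 2503.2 / 264.96 × 0.85 ≈ 8.0 mL/min
CrCl ≈ 8 mL/min.
belizumab: < 20 mL/min → 40% of 1500 mg = 600 mg.
zenorelin: < 15 mL/min → 10% of 200 mg = 20 mg.
Total = 600 + 20 = 620 mg.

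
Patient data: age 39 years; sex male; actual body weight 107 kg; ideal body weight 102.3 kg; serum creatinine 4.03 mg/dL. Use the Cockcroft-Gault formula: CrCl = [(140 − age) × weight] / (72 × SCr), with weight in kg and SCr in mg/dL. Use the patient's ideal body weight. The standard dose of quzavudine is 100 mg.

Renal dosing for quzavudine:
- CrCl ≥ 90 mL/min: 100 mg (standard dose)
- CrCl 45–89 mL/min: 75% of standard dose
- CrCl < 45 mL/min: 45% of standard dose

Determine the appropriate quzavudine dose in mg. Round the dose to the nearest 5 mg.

45 mg

CrCl = (140 − 39) × 102.3 / (72 × 4.03) = 10332.3 / 290.16 ≈ 35.6 mL/min
CrCl ≈ 36 mL/min → bracket < 45 mL/min.
45% of 100 mg = 45 mg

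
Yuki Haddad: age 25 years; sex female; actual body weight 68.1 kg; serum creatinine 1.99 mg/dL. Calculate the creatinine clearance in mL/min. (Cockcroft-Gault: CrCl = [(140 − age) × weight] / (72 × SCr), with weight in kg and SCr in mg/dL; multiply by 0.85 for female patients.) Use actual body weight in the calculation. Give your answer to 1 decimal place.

46.5 mL/min

CrCl = (140 − 25) × 68.1 / (72 × 1.99) × 0.85 = 7831.5 / 143.28 × 0.85 ≈ 46.5 mL/min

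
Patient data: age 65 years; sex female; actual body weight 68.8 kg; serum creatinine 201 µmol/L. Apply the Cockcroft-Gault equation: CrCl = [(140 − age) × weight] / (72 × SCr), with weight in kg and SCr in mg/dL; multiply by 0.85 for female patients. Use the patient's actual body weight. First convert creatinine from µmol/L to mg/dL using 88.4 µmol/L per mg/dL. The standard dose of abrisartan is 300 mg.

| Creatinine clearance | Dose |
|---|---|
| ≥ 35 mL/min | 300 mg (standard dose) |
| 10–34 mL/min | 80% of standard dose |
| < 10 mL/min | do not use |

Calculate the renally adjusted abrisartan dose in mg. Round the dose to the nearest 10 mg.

240 mg

SCr = 201 / 88.4 = 2.274 mg/dL
CrCl = (140 − 65) × 68.8 / (72 × 2.274) × 0.85 = 5160.0 / 163.73 × 0.85 ≈ 26.8 mL/min
CrCl ≈ 27 mL/min → bracket 10–34 mL/min.
80% of 300 mg = 240 mg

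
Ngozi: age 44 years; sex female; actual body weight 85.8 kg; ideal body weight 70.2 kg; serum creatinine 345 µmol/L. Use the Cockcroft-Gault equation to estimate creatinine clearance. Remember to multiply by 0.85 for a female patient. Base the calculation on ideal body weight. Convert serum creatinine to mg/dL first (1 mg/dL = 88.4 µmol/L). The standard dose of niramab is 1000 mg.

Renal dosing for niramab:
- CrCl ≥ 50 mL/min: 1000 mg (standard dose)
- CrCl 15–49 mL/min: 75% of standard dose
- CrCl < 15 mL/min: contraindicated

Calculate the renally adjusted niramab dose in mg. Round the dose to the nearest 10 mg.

750 mg

SCr = 345 / 88.4 = 3.903 mg/dL
CrCl = (140 − 44) × 70.2 / (72 × 3.903) × 0.85 = 6739.2 / 281.02 × 0.85 ≈ 20.4 mL/min
CrCl ≈ 20 mL/min → bracket 15–49 mL/min.
75% of 1000 mg = 750 mg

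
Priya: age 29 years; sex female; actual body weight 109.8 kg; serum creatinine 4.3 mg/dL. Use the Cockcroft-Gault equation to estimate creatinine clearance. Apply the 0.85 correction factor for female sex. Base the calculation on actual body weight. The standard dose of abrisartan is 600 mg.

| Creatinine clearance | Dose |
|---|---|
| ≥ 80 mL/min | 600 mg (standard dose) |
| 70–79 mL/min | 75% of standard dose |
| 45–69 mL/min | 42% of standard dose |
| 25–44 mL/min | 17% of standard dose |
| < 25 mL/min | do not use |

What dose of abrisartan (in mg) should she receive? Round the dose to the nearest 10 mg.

CrCl = (140 − 29) × 109.8 / (72 × 4.3) × 0.85 = 12187.8 / 309.60 × 0.85 ≈ 33.5 mL/min
CrCl ≈ 33 mL/min → bracket 25–44 mL/min.
17% of 600 mg = 102 mg → 100 mg

100 mg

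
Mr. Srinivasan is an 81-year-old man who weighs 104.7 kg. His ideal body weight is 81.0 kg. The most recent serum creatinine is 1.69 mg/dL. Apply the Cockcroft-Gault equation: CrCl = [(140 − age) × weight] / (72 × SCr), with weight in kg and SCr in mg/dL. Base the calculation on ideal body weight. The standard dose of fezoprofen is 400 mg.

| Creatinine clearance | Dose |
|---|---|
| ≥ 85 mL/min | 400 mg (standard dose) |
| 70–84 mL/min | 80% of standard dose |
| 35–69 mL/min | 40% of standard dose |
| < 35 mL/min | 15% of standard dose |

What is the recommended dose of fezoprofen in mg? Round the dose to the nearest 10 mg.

CrCl = (140 − 81) × 81 / (72 × 1.69) = 4779.0 / 121.68 ≈ 39.3 mL/min
CrCl ≈ 39 mL/min → bracket 35–69 mL/min.
40% of 400 mg = 160 mg

160 mg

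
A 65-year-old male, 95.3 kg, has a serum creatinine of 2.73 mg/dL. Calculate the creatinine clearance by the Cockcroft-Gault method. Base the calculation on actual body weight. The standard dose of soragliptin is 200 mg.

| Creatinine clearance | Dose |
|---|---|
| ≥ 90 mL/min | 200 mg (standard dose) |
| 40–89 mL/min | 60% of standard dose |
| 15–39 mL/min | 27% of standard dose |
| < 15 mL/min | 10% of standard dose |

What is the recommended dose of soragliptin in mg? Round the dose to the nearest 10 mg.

CrCl = (140 − 65) × 95.3 / (72 × 2.73) = 7147.5 / 196.56 ≈ 36.4 mL/min
CrCl ≈ 36 mL/min → bracket 15–39 mL/min.
27% of 200 mg = 54 mg → 50 mg

50 mg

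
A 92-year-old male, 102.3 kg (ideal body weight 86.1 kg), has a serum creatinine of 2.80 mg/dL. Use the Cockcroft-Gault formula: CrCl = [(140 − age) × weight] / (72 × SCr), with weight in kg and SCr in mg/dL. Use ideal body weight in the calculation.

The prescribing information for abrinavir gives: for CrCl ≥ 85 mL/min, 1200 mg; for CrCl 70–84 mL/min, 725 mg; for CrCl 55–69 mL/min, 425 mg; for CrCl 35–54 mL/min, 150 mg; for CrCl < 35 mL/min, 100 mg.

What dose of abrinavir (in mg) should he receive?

100 mg

CrCl = (140 − 92) × 86.1 / (72 × 2.8) = 4132.8 / 201.60 ≈ 20.5 mL/min
CrCl ≈ 20 mL/min → bracket < 35 mL/min.
Dose for this bracket: 100 mg.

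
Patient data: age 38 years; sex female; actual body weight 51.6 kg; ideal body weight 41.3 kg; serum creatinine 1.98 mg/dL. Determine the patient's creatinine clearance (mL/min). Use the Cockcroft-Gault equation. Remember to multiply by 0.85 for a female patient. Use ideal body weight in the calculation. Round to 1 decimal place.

CrCl = (140 − 38) × 41.3 / (72 × 1.98) × 0.85 = 4212.6 / 142.56 × 0.85 ≈ 25.1 mL/min

25.1 mL/min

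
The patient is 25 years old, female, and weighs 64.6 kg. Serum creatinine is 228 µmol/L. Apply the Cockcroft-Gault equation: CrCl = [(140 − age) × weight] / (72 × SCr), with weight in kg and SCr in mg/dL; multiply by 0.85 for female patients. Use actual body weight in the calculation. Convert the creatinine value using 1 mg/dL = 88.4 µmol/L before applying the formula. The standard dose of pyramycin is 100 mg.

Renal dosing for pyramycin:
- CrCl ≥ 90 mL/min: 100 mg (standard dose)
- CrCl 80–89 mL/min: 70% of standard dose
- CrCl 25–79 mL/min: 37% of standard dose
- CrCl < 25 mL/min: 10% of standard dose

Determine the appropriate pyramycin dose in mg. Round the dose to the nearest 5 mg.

SCr = 228 / 88.4 = 2.579 mg/dL
CrCl = (140 − 25) × 64.6 / (72 × 2.579) × 0.85 = 7429.0 / 185.69 × 0.85 ≈ 34.0 mL/min
CrCl ≈ 34 mL/min → bracket 25–79 mL/min.
37% of 100 mg = 37 mg → 35 mg

35 mg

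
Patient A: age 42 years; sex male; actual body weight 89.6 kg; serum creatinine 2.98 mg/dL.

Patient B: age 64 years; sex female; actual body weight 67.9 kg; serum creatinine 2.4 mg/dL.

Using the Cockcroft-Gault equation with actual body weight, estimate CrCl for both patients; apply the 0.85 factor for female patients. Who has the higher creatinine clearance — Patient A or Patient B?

Patient A: CrCl = (140 − 42) × 89.6 / (72 × 2.98) = 8780.8 / 214.56 ≈ 40.9 mL/min
Patient B: CrCl = (140 − 64) × 67.9 / (72 × 2.4) × 0.85 = 5160.4 / 172.80 × 0.85 ≈ 25.4 mL/min
40.9 vs 25.4 mL/min → Patient A is higher.

Patient A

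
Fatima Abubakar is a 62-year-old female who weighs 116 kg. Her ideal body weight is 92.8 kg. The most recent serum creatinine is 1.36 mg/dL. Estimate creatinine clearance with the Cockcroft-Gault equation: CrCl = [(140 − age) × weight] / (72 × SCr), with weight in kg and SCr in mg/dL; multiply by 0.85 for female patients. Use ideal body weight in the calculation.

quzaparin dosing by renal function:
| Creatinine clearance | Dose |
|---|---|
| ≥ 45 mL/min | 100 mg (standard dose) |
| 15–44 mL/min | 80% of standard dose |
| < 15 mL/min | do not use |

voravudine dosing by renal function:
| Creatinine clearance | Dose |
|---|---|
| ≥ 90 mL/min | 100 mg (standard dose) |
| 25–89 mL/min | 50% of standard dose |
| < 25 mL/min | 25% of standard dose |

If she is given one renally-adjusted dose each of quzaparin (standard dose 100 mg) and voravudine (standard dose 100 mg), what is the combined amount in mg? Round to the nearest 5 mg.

CrCl = (140 − 62) × 92.8 / (72 × 1.36) × 0.85 = 7238.4 / 97.92 × 0.85 ≈ 62.8 mL/min
CrCl ≈ 63 mL/min.
quzaparin: ≥ 45 mL/min → 100% of 100 mg = 100 mg.
voravudine: 25–89 mL/min → 50% of 100 mg = 50 mg.
Total = 100 + 50 = 150 mg.

150 mg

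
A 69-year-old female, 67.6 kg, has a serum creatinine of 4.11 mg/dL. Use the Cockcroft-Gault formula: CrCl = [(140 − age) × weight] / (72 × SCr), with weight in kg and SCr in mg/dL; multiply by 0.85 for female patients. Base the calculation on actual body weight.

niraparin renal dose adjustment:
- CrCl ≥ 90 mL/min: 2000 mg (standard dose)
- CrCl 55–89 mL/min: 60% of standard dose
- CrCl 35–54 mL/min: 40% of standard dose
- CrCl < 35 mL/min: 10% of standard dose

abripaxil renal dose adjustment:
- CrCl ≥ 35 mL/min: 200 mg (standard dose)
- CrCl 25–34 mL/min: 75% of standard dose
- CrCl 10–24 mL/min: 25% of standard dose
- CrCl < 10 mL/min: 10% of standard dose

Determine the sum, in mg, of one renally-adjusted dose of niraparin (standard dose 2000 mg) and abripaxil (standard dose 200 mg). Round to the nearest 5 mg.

CrCl = (140 − 69) × 67.6 / (72 × 4.11) × 0.85 = 4799.6 / 295.92 × 0.85 ≈ 13.8 mL/min
CrCl ≈ 14 mL/min.
niraparin: < 35 mL/min → 10% of 2000 mg = 200 mg.
abripaxil: 10–24 mL/min → 25% of 200 mg = 50 mg.
Total = 200 + 50 = 250 mg.

250 mg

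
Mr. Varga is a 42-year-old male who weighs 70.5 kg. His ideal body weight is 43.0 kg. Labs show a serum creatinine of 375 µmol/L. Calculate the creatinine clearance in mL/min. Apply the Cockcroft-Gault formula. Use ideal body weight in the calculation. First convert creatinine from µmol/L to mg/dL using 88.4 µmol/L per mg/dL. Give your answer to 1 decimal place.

SCr = 375 / 88.4 = 4.242 mg/dL
CrCl = (140 − 42) × 43 / (72 × 4.242) = 4214.0 / 305.42 ≈ 13.8 mL/min

13.8 mL/min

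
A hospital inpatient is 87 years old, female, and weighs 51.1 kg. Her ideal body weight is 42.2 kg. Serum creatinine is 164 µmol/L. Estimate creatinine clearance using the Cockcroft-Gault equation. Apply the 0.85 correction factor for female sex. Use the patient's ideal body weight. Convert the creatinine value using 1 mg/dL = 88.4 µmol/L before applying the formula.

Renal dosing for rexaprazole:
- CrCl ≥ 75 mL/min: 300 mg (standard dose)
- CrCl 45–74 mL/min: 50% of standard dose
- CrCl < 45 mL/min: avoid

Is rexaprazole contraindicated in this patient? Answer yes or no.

yes

SCr = 164 / 88.4 = 1.855 mg/dL
CrCl = (140 − 87) × 42.2 / (72 × 1.855) × 0.85 = 2236.6 / 133.56 × 0.85 ≈ 14.2 mL/min
CrCl ≈ 14 mL/min, which is < 45 mL/min.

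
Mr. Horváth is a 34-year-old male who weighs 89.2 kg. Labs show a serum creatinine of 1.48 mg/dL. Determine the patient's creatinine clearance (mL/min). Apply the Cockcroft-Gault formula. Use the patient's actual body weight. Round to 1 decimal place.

88.7 mL/min

CrCl = (140 − 34) × 89.2 / (72 × 1.48) = 9455.2 / 106.56 ≈ 88.7 mL/min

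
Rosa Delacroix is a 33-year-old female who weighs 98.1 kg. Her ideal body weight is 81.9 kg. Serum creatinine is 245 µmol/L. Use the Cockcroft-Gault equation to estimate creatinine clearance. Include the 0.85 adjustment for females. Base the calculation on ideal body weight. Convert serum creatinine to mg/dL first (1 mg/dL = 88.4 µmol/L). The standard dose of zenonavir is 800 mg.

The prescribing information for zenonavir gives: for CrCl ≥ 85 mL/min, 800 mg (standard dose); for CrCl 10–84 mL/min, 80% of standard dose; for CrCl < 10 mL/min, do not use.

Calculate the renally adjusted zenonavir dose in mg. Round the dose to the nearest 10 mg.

SCr = 245 / 88.4 = 2.771 mg/dL
CrCl = (140 − 33) × 81.9 / (72 × 2.771) × 0.85 = 8763.3 / 199.51 × 0.85 ≈ 37.3 mL/min
CrCl ≈ 37 mL/min → bracket 10–84 mL/min.
80% of 800 mg = 640 mg

640 mg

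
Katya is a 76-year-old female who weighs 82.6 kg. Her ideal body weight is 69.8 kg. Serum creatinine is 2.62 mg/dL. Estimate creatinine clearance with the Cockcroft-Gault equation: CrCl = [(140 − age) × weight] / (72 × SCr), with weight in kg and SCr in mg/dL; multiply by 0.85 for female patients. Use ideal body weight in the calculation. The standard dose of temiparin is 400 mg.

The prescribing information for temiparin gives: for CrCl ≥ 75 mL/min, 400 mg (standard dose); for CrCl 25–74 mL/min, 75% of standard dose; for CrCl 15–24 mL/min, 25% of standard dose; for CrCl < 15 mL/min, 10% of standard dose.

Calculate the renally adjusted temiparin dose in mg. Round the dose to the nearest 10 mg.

CrCl = (140 − 76) × 69.8 / (72 × 2.62) × 0.85 = 4467.2 / 188.64 × 0.85 ≈ 20.1 mL/min
CrCl ≈ 20 mL/min → bracket 15–24 mL/min.
25% of 400 mg = 100 mg

100 mg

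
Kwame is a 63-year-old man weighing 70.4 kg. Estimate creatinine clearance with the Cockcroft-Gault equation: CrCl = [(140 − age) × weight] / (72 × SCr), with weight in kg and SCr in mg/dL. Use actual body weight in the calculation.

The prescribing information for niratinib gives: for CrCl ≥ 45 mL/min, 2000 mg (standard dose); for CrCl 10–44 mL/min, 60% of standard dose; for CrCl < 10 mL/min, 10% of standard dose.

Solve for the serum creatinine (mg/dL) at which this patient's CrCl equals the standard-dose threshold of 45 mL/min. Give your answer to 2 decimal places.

1.67 mg/dL

Standard dose requires CrCl ≥ 45 mL/min.
Set (140 − 63) × 70.4 / (72 × SCr) = 45
SCr = (140 − 63) × 70.4 / (72 × 45) = 1.673 mg/dL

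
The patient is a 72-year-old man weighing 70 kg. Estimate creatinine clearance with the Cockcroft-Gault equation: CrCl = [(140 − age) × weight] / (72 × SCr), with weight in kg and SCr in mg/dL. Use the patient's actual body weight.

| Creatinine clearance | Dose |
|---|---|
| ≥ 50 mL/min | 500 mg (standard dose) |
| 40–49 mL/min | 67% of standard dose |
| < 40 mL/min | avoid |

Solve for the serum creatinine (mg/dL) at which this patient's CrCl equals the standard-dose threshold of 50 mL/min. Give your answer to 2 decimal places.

1.32 mg/dL

Standard dose requires CrCl ≥ 50 mL/min.
Set (140 − 72) × 70 / (72 × SCr) = 50
SCr = (140 − 72) × 70 / (72 × 50) = 1.322 mg/dL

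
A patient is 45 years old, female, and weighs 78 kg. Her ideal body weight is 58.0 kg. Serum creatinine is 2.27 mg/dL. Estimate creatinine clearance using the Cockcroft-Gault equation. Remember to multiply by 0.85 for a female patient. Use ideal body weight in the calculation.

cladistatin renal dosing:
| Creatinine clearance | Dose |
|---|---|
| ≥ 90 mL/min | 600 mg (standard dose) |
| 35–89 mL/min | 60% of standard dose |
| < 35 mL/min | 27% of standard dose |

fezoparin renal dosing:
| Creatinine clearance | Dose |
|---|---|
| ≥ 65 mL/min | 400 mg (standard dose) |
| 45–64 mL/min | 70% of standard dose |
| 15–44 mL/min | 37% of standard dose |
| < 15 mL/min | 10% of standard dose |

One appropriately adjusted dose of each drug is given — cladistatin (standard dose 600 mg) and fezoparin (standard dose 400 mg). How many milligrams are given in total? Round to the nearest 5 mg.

310 mg

CrCl = (140 − 45) × 58 / (72 × 2.27) × 0.85 = 5510.0 / 163.44 × 0.85 ≈ 28.7 mL/min
CrCl ≈ 29 mL/min.
cladistatin: < 35 mL/min → 27% of 600 mg = 162 mg.
fezoparin: 15–44 mL/min → 37% of 400 mg = 148 mg.
Total = 162 + 148 = 310 mg.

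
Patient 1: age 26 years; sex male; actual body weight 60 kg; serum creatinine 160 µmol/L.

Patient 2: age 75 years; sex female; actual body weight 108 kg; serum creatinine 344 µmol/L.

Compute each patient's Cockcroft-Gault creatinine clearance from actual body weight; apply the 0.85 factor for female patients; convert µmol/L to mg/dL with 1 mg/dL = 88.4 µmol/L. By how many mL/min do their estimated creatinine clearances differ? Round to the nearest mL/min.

Patient 1: SCr = 160 / 88.4 = 1.81 mg/dL
Patient 1: CrCl = (140 − 26) × 60 / (72 × 1.81) = 6840.0 / 130.32 ≈ 52.5 mL/min
Patient 2: SCr = 344 / 88.4 = 3.891 mg/dL
Patient 2: CrCl = (140 − 75) × 108 / (72 × 3.891) × 0.85 = 7020.0 / 280.15 × 0.85 ≈ 21.3 mL/min
|52.5 − 21.3| = 31.2 mL/min

31 mL/min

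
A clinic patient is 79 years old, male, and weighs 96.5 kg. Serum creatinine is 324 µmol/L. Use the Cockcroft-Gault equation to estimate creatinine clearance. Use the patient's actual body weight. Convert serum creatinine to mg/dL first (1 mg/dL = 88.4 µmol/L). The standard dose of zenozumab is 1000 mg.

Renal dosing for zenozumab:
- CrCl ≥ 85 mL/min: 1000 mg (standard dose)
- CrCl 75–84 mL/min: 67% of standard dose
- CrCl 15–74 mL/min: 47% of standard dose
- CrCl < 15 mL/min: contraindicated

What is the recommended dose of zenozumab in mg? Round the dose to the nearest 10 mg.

SCr = 324 / 88.4 = 3.665 mg/dL
CrCl = (140 − 79) × 96.5 / (72 × 3.665) = 5886.5 / 263.88 ≈ 22.3 mL/min
CrCl ≈ 22 mL/min → bracket 15–74 mL/min.
47% of 1000 mg = 470 mg

470 mg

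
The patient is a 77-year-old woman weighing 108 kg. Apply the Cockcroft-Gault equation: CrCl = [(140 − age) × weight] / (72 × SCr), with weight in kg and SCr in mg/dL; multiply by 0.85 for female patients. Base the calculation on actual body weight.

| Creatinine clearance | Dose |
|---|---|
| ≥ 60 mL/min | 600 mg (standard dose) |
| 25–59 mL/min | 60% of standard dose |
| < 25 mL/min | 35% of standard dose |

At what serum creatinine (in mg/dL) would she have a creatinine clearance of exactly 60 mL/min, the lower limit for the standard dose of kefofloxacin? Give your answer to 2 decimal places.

1.34 mg/dL

Standard dose requires CrCl ≥ 60 mL/min.
Set (140 − 77) × 108 × 0.85 / (72 × SCr) = 60
SCr = (140 − 77) × 108 × 0.85 / (72 × 60) = 1.339 mg/dL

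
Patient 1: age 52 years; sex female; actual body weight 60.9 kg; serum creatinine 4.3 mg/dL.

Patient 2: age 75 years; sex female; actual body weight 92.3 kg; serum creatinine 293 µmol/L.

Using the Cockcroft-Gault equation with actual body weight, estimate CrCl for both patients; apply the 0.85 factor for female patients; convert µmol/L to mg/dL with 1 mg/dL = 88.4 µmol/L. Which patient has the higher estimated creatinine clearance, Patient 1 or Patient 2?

Patient 1: CrCl = (140 − 52) × 60.9 / (72 × 4.3) × 0.85 = 5359.2 / 309.60 × 0.85 ≈ 14.7 mL/min
Patient 2: SCr = 293 / 88.4 = 3.314 mg/dL
Patient 2: CrCl = (140 − 75) × 92.3 / (72 × 3.314) × 0.85 = 5999.5 / 238.61 × 0.85 ≈ 21.4 mL/min
14.7 vs 21.4 mL/min → Patient 2 is higher.

Patient 2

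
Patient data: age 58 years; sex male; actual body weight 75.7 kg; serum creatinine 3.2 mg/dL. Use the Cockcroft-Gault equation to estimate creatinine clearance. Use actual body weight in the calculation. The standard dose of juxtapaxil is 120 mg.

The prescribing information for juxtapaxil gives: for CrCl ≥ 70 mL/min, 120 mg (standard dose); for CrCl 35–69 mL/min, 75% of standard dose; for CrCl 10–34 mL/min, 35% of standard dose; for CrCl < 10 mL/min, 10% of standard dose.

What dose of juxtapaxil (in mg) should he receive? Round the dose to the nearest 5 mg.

40 mg

CrCl = (140 − 58) × 75.7 / (72 × 3.2) = 6207.4 / 230.40 ≈ 26.9 mL/min
CrCl ≈ 27 mL/min → bracket 10–34 mL/min.
35% of 120 mg = 42 mg → 40 mg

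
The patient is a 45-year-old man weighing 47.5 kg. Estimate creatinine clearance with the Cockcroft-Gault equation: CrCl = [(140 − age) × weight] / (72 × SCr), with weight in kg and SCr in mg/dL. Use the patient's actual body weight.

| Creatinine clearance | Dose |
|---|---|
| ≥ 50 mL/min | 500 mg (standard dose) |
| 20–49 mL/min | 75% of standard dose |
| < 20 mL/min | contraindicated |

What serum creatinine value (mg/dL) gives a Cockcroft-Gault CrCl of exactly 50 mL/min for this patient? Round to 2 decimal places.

Standard dose requires CrCl ≥ 50 mL/min.
Set (140 − 45) × 47.5 / (72 × SCr) = 50
SCr = (140 − 45) × 47.5 / (72 × 50) = 1.253 mg/dL

1.25 mg/dL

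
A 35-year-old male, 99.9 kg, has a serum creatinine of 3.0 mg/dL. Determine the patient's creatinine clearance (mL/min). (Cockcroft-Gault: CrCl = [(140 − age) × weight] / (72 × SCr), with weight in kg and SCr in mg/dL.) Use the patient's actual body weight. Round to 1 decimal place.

48.6 mL/min

CrCl = (140 − 35) × 99.9 / (72 × 3) = 10489.5 / 216.00 ≈ 48.6 mL/min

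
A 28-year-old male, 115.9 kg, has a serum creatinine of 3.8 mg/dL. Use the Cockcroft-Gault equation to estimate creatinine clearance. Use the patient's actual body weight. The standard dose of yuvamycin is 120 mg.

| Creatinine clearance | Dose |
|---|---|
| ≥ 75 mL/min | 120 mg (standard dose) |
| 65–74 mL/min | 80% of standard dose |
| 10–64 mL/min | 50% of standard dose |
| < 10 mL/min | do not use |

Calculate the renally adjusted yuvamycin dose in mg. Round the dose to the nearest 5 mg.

60 mg

CrCl = (140 − 28) × 115.9 / (72 × 3.8) = 12980.8 / 273.60 ≈ 47.4 mL/min
CrCl ≈ 47 mL/min → bracket 10–64 mL/min.
50% of 120 mg = 60 mg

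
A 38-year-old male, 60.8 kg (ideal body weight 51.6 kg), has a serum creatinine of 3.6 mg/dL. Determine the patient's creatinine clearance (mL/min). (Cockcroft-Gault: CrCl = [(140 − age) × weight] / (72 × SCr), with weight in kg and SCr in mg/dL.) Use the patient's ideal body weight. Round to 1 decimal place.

CrCl = (140 − 38) × 51.6 / (72 × 3.6) = 5263.2 / 259.20 ≈ 20.3 mL/min

20.3 mL/min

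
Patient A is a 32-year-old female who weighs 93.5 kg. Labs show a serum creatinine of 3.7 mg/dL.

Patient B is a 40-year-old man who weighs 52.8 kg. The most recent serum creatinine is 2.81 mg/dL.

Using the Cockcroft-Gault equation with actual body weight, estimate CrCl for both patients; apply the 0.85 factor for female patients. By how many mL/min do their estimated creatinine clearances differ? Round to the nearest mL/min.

Patient A: CrCl = (140 − 32) × 93.5 / (72 × 3.7) × 0.85 = 10098.0 / 266.40 × 0.85 ≈ 32.2 mL/min
Patient B: CrCl = (140 − 40) × 52.8 / (72 × 2.81) = 5280.0 / 202.32 ≈ 26.1 mL/min
|32.2 − 26.1| = 6.1 mL/min

6 mL/min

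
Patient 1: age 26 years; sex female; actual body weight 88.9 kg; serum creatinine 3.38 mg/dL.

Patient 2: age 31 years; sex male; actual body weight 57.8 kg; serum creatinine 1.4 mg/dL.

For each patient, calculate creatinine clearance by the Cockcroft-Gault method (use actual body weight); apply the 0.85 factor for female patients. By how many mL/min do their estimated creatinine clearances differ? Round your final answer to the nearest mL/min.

27 mL/min

Patient 1: CrCl = (140 − 26) × 88.9 / (72 × 3.38) × 0.85 = 10134.6 / 243.36 × 0.85 ≈ 35.4 mL/min
Patient 2: CrCl = (140 − 31) × 57.8 / (72 × 1.4) = 6300.2 / 100.80 ≈ 62.5 mL/min
|35.4 − 62.5| = 27.1 mL/min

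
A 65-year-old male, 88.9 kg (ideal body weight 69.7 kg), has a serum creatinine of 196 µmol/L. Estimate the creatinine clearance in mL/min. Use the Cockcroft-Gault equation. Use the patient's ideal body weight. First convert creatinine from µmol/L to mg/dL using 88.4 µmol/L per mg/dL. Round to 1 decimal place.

SCr = 196 / 88.4 = 2.217 mg/dL
CrCl = (140 − 65) × 69.7 / (72 × 2.217) = 5227.5 / 159.62 ≈ 32.7 mL/min

32.7 mL/min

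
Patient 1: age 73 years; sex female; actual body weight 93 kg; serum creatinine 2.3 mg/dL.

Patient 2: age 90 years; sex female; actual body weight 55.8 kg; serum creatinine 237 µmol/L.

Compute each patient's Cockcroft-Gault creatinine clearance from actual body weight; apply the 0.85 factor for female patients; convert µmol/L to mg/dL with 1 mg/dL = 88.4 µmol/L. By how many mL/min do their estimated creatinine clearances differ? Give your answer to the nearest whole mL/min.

Patient 1: CrCl = (140 − 73) × 93 / (72 × 2.3) × 0.85 = 6231.0 / 165.60 × 0.85 ≈ 32.0 mL/min
Patient 2: SCr = 237 / 88.4 = 2.681 mg/dL
Patient 2: CrCl = (140 − 90) × 55.8 / (72 × 2.681) × 0.85 = 2790.0 / 193.03 × 0.85 ≈ 12.3 mL/min
|32.0 − 12.3| = 19.7 mL/min

20 mL/min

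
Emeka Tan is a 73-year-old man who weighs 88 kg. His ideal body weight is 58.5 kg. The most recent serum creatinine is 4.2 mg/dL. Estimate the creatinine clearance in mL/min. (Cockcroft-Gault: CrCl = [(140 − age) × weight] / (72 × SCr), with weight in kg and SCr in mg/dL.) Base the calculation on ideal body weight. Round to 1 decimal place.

CrCl = (140 − 73) × 58.5 / (72 × 4.2) = 3919.5 / 302.40 ≈ 13.0 mL/min

13.0 mL/min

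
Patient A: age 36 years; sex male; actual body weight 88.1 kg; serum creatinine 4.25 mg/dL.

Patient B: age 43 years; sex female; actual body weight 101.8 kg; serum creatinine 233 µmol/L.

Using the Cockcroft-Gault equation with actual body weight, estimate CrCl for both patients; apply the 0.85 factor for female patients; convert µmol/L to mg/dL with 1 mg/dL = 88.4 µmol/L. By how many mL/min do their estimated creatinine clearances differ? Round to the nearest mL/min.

14 mL/min

Patient A: CrCl = (140 − 36) × 88.1 / (72 × 4.25) = 9162.4 / 306.00 ≈ 29.9 mL/min
Patient B: SCr = 233 / 88.4 = 2.636 mg/dL
Patient B: CrCl = (140 − 43) × 101.8 / (72 × 2.636) × 0.85 = 9874.6 / 189.79 × 0.85 ≈ 44.2 mL/min
|29.9 − 44.2| = 14.3 mL/min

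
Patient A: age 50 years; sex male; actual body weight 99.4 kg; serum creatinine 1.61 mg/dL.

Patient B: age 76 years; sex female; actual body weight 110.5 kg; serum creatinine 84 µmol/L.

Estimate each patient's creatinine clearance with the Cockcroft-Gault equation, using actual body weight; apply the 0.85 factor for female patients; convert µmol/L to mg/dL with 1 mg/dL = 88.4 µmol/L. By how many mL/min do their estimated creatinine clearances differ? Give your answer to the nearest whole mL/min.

11 mL/min

Patient A: CrCl = (140 − 50) × 99.4 / (72 × 1.61) = 8946.0 / 115.92 ≈ 77.2 mL/min
Patient B: SCr = 84 / 88.4 = 0.95 mg/dL
Patient B: CrCl = (140 − 76) × 110.5 / (72 × 0.95) × 0.85 = 7072.0 / 68.40 × 0.85 ≈ 87.9 mL/min
|77.2 − 87.9| = 10.7 mL/min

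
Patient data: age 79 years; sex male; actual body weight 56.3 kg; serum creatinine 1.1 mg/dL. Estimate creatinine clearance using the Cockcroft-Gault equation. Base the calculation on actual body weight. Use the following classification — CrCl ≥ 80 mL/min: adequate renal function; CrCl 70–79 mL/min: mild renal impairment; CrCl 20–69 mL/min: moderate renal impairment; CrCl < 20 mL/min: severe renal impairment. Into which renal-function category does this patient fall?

moderate renal impairment

CrCl = (140 − 79) × 56.3 / (72 × 1.1) = 3434.3 / 79.20 ≈ 43.4 mL/min
43 mL/min falls in the 'moderate renal impairment' range.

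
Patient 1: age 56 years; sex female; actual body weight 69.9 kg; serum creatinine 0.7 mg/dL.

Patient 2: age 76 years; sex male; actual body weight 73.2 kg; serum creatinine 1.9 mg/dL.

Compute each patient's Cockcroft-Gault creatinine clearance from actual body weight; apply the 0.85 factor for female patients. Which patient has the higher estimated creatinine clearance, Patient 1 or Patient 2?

Patient 1

Patient 1: CrCl = (140 − 56) × 69.9 / (72 × 0.7) × 0.85 = 5871.6 / 50.40 × 0.85 ≈ 99.0 mL/min
Patient 2: CrCl = (140 − 76) × 73.2 / (72 × 1.9) = 4684.8 / 136.80 ≈ 34.2 mL/min
99.0 vs 34.2 mL/min → Patient 1 is higher.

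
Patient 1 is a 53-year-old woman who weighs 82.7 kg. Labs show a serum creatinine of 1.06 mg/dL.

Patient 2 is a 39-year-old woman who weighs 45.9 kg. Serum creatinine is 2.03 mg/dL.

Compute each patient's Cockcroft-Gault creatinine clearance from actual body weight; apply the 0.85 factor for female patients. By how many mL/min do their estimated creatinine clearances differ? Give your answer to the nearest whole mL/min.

53 mL/min

Patient 1: CrCl = (140 − 53) × 82.7 / (72 × 1.06) × 0.85 = 7194.9 / 76.32 × 0.85 ≈ 80.1 mL/min
Patient 2: CrCl = (140 − 39) × 45.9 / (72 × 2.03) × 0.85 = 4635.9 / 146.16 × 0.85 ≈ 27.0 mL/min
|80.1 − 27.0| = 53.1 mL/min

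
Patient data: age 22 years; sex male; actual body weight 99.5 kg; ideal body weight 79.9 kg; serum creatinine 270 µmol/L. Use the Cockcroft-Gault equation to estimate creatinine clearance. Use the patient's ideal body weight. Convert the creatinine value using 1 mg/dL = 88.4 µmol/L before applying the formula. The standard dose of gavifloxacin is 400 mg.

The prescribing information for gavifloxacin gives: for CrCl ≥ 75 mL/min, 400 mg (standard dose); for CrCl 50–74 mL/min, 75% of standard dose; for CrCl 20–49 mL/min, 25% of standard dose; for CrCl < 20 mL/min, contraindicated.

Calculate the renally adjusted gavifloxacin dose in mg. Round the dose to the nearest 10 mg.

SCr = 270 / 88.4 = 3.054 mg/dL
CrCl = (140 − 22) × 79.9 / (72 × 3.054) = 9428.2 / 219.89 ≈ 42.9 mL/min
CrCl ≈ 43 mL/min → bracket 20–49 mL/min.
25% of 400 mg = 100 mg

100 mg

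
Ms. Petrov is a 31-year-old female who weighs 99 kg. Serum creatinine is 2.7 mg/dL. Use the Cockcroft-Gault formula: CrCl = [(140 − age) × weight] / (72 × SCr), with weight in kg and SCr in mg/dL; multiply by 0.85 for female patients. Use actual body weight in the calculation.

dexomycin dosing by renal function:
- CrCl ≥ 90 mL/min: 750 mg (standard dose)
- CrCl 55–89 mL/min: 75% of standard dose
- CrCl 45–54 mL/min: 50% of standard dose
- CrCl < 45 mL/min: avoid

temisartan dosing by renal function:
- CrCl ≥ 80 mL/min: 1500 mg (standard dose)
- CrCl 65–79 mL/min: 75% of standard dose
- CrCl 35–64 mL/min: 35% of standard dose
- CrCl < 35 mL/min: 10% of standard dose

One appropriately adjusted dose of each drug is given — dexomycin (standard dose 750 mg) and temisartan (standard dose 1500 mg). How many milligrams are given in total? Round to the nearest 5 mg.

CrCl = (140 − 31) × 99 / (72 × 2.7) × 0.85 = 10791.0 / 194.40 × 0.85 ≈ 47.2 mL/min
CrCl ≈ 47 mL/min.
dexomycin: 45–54 mL/min → 50% of 750 mg = 375 mg.
temisartan: 35–64 mL/min → 35% of 1500 mg = 525 mg.
Total = 375 + 525 = 900 mg.

900 mg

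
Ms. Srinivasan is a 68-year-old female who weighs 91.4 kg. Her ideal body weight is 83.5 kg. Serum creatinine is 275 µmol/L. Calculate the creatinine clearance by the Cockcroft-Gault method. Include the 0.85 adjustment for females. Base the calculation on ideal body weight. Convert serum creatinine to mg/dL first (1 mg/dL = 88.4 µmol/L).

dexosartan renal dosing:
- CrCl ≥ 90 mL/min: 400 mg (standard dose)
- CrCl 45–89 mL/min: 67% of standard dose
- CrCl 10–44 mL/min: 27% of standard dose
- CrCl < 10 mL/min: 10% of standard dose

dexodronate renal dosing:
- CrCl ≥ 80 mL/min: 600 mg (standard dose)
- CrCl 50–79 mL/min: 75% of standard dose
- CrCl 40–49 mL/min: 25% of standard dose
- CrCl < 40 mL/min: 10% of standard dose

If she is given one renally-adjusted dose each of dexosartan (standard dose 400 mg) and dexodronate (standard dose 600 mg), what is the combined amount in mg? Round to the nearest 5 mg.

SCr = 275 / 88.4 = 3.111 mg/dL
CrCl = (140 − 68) × 83.5 / (72 × 3.111) × 0.85 = 6012.0 / 223.99 × 0.85 ≈ 22.8 mL/min
CrCl ≈ 23 mL/min.
dexosartan: 10–44 mL/min → 27% of 400 mg = 108 mg.
dexodronate: < 40 mL/min → 10% of 600 mg = 60 mg.
Total = 108 + 60 = 168 mg.

170 mg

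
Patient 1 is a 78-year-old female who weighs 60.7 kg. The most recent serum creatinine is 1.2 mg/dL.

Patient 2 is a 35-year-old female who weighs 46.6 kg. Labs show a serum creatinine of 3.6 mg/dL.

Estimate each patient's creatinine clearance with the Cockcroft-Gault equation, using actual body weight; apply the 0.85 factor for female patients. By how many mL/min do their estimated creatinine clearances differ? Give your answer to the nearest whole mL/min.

21 mL/min

Patient 1: CrCl = (140 − 78) × 60.7 / (72 × 1.2) × 0.85 = 3763.4 / 86.40 × 0.85 ≈ 37.0 mL/min
Patient 2: CrCl = (140 − 35) × 46.6 / (72 × 3.6) × 0.85 = 4893.0 / 259.20 × 0.85 ≈ 16.0 mL/min
|37.0 − 16.0| = 21.0 mL/min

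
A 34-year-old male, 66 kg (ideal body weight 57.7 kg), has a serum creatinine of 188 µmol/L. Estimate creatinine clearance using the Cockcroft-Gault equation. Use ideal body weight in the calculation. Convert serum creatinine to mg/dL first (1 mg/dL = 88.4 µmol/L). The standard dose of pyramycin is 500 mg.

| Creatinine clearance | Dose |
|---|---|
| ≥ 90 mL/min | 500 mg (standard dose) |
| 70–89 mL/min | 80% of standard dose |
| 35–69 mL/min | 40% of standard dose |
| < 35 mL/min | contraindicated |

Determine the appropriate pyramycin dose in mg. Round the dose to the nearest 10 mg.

SCr = 188 / 88.4 = 2.127 mg/dL
CrCl = (140 − 34) × 57.7 / (72 × 2.127) = 6116.2 / 153.14 ≈ 39.9 mL/min
CrCl ≈ 40 mL/min → bracket 35–69 mL/min.
40% of 500 mg = 200 mg

200 mg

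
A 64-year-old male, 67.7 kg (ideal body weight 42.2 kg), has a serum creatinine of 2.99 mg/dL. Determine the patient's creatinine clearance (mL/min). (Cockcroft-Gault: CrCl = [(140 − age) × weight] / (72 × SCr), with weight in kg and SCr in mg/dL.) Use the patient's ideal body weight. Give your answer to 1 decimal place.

CrCl = (140 − 64) × 42.2 / (72 × 2.99) = 3207.2 / 215.28 ≈ 14.9 mL/min

14.9 mL/min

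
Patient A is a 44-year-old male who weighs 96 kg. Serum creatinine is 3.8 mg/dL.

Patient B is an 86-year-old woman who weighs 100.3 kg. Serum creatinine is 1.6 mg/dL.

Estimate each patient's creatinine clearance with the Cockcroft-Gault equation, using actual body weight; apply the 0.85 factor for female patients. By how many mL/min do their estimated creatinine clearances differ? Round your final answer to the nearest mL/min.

Patient A: CrCl = (140 − 44) × 96 / (72 × 3.8) = 9216.0 / 273.60 ≈ 33.7 mL/min
Patient B: CrCl = (140 − 86) × 100.3 / (72 × 1.6) × 0.85 = 5416.2 / 115.20 × 0.85 ≈ 40.0 mL/min
|33.7 − 40.0| = 6.3 mL/min

6 mL/min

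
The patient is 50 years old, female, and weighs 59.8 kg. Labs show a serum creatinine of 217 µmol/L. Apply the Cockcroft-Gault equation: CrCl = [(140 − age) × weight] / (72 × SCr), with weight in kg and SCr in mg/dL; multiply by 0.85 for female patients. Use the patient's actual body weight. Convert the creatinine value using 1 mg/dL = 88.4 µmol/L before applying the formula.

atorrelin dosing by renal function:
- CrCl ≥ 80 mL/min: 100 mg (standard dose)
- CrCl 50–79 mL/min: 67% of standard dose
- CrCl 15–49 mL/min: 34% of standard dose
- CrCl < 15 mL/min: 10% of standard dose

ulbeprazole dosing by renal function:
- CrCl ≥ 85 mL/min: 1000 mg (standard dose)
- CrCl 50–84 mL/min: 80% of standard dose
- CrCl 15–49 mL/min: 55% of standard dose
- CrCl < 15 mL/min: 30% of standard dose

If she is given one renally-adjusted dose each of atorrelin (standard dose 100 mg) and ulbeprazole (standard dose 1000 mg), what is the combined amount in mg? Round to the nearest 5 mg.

585 mg

SCr = 217 / 88.4 = 2.455 mg/dL
CrCl = (140 − 50) × 59.8 / (72 × 2.455) × 0.85 = 5382.0 / 176.76 × 0.85 ≈ 25.9 mL/min
CrCl ≈ 26 mL/min.
atorrelin: 15–49 mL/min → 34% of 100 mg = 34 mg.
ulbeprazole: 15–49 mL/min → 55% of 1000 mg = 550 mg.
Total = 34 + 550 = 584 mg.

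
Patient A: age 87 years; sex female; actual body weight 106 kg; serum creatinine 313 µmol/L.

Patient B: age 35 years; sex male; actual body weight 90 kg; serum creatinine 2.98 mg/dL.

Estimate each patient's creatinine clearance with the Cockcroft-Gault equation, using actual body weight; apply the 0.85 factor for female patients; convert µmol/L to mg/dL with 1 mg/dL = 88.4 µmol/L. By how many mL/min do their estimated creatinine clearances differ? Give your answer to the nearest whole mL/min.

25 mL/min

Patient A: SCr = 313 / 88.4 = 3.541 mg/dL
Patient A: CrCl = (140 − 87) × 106 / (72 × 3.541) × 0.85 = 5618.0 / 254.95 × 0.85 ≈ 18.7 mL/min
Patient B: CrCl = (140 − 35) × 90 / (72 × 2.98) = 9450.0 / 214.56 ≈ 44.0 mL/min
|18.7 − 44.0| = 25.3 mL/min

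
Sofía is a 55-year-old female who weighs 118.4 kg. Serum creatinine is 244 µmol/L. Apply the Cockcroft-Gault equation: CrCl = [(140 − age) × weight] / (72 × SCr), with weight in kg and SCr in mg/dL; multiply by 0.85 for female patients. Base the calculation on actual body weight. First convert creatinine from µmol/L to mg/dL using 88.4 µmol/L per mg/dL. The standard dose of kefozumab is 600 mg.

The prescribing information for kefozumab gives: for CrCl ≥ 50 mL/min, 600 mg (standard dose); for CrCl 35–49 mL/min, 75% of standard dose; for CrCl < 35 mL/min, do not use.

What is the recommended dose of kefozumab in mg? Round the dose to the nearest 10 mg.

450 mg

SCr = 244 / 88.4 = 2.76 mg/dL
CrCl = (140 − 55) × 118.4 / (72 × 2.76) × 0.85 = 10064.0 / 198.72 × 0.85 ≈ 43.0 mL/min
CrCl ≈ 43 mL/min → bracket 35–49 mL/min.
75% of 600 mg = 450 mg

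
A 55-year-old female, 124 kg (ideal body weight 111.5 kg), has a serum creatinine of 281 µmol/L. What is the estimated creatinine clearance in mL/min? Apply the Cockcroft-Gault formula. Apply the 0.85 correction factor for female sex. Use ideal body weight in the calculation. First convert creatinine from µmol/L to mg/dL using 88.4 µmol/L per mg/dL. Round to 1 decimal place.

SCr = 281 / 88.4 = 3.179 mg/dL
CrCl = (140 − 55) × 111.5 / (72 × 3.179) × 0.85 = 9477.5 / 228.89 × 0.85 ≈ 35.2 mL/min

35.2 mL/min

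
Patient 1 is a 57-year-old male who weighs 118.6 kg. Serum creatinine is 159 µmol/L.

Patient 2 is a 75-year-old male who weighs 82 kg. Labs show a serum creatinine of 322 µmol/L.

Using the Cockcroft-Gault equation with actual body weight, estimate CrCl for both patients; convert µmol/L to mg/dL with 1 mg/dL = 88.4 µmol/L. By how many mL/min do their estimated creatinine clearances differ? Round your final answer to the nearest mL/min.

Patient 1: SCr = 159 / 88.4 = 1.799 mg/dL
Patient 1: CrCl = (140 − 57) × 118.6 / (72 × 1.799) = 9843.8 / 129.53 ≈ 76.0 mL/min
Patient 2: SCr = 322 / 88.4 = 3.643 mg/dL
Patient 2: CrCl = (140 − 75) × 82 / (72 × 3.643) = 5330.0 / 262.30 ≈ 20.3 mL/min
|76.0 − 20.3| = 55.7 mL/min

56 mL/min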